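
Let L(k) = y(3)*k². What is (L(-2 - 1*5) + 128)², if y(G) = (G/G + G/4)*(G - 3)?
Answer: 16384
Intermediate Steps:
y(G) = (1 + G/4)*(-3 + G) (y(G) = (1 + G*(¼))*(-3 + G) = (1 + G/4)*(-3 + G))
L(k) = 0 (L(k) = (-3 + (¼)*3 + (¼)*3²)*k² = (-3 + ¾ + (¼)*9)*k² = (-3 + ¾ + 9/4)*k² = 0*k² = 0)
(L(-2 - 1*5) + 128)² = (0 + 128)² = 128² = 16384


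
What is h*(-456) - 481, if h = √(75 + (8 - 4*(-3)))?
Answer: -481 - 456*√95 ≈ -4925.5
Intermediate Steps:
h = √95 (h = √(75 + (8 + 12)) = √(75 + 20) = √95 ≈ 9.7468)
h*(-456) - 481 = √95*(-456) - 481 = -456*√95 - 481 = -481 - 456*√95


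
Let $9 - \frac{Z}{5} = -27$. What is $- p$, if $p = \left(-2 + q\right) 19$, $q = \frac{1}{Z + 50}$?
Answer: $\frac{8721}{230} \approx 37.917$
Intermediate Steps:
$Z = 180$ ($Z = 45 - -135 = 45 + 135 = 180$)
$q = \frac{1}{230}$ ($q = \frac{1}{180 + 50} = \frac{1}{230} \approx 0.0043478$)
$p = - \frac{8721}{230}$ ($p = \left(-2 + \frac{1}{230}\right) 19 = \left(- \frac{459}{230}\right) 19 = - \frac{8721}{230} \approx -37.917$)
$- p = \left(-1\right) \left(- \frac{8721}{230}\right) = \frac{8721}{230}$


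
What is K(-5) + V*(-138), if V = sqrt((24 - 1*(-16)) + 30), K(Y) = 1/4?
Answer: 1/4 - 138*sqrt(70) ≈ -1154.3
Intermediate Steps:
K(Y) = 1/4
V = sqrt(70) (V = sqrt((24 + 16) + 30) = sqrt(40 + 30) = sqrt(70) ≈ 8.3666)
K(-5) + V*(-138) = 1/4 + sqrt(70)*(-138) = 1/4 - 138*sqrt(70)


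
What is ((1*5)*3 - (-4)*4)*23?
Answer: 713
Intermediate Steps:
((1*5)*3 - (-4)*4)*23 = (5*3 - 1*(-16))*23 = (15 + 16)*23 = 31*23 = 713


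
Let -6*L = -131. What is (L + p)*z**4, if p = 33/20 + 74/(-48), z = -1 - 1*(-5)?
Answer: 84256/15 ≈ 5617.1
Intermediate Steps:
L = 131/6 (L = -1/6*(-131) = 131/6 ≈ 21.833)
z = 4 (z = -1 + 5 = 4)
p = 13/120 (p = 33*(1/20) + 74*(-1/48) = 33/20 - 37/24 = 13/120 ≈ 0.10833)
(L + p)*z**4 = (131/6 + 13/120)*4**4 = (2633/120)*256 = 84256/15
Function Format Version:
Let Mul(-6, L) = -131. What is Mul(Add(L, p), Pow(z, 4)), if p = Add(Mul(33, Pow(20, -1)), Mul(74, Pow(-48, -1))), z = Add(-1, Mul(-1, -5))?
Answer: Rational(84256, 15) ≈ 5617.1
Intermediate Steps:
L = Rational(131, 6) (L = Mul(Rational(-1, 6), -131) = Rational(131, 6) ≈ 21.833)
z = 4 (z = Add(-1, 5) = 4)
p = Rational(13, 120) (p = Add(Mul(33, Rational(1, 20)), Mul(74, Rational(-1, 48))) = Add(Rational(33, 20), Rational(-37, 24)) = Rational(13, 120) ≈ 0.10833)
Mul(Add(L, p), Pow(z, 4)) = Mul(Add(Rational(131, 6), Rational(13, 120)), Pow(4, 4)) = Mul(Rational(2633, 120), 256) = Rational(84256, 15)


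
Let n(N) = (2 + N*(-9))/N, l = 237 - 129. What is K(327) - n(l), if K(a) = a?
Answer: 18143/54 ≈ 335.98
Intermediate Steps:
l = 108
n(N) = (2 - 9*N)/N
K(327) - n(l) = 327 - (-9 + 2/108) = 327 - (-9 + 2*(1/108)) = 327 - (-9 + 1/54) = 327 - 1*(-485/54) = 327 + 485/54 = 18143/54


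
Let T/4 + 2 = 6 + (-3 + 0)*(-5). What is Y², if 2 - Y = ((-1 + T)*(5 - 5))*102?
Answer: 4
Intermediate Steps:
T = 76 (T = -8 + 4*(6 + (-3 + 0)*(-5)) = -8 + 4*(6 - 3*(-5)) = -8 + 4*(6 + 15) = -8 + 4*21 = -8 + 84 = 76)
Y = 2 (Y = 2 - (-1 + 76)*(5 - 5)*102 = 2 - 75*0*102 = 2 - 0*102 = 2 - 1*0 = 2 + 0 = 2)
Y² = 2² = 4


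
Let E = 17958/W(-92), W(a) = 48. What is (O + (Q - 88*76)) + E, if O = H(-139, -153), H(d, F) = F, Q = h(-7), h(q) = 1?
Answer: -51727/8 ≈ -6465.9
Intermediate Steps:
Q = 1
O = -153
E = 2993/8 (E = 17958/48 = 17958*(1/48) = 2993/8 ≈ 374.13)
(O + (Q - 88*76)) + E = (-153 + (1 - 88*76)) + 2993/8 = (-153 + (1 - 6688)) + 2993/8 = (-153 - 6687) + 2993/8 = -6840 + 2993/8 = -51727/8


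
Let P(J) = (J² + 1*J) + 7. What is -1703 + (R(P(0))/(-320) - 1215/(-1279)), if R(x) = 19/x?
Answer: -4876329581/2864960 ≈ -1702.1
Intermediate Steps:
P(J) = 7 + J + J² (P(J) = (J² + J) + 7 = (J + J²) + 7 = 7 + J + J²)
-1703 + (R(P(0))/(-320) - 1215/(-1279)) = -1703 + ((19/(7 + 0 + 0²))/(-320) - 1215/(-1279)) = -1703 + ((19/(7 + 0 + 0))*(-1/320) - 1215*(-1/1279)) = -1703 + ((19/7)*(-1/320) + 1215/1279) = -1703 + (-19/2240 + 1215/1279) = -1703 + 2697299/2864960 = -4876329581/2864960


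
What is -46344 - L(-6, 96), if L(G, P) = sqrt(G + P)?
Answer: -46344 - 3*sqrt(10) ≈ -46354.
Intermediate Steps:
-46344 - L(-6, 96) = -46344 - sqrt(-6 + 96) = -46344 - sqrt(90) = -46344 - 3*sqrt(10)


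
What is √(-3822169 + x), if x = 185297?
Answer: 2*I*√909218 ≈ 1907.1*I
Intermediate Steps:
√(-3822169 + x) = √(-3822169 + 185297) = √(-3636872) = 2*I*√909218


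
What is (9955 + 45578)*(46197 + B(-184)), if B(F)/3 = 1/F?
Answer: 472044105585/184 ≈ 2.5655e+9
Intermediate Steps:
B(F) = 3/F
(9955 + 45578)*(46197 + B(-184)) = (9955 + 45578)*(46197 + 3/(-184)) = 55533*(46197 + 3*(-1/184)) = 55533*(46197 - 3/184) = 55533*(8500245/184) = 472044105585/184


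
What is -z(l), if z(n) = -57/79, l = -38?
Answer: 57/79 ≈ 0.72152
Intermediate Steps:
z(n) = -57/79 (z(n) = -57*1/79 = -57/79)
-z(l) = -1*(-57/79) = 57/79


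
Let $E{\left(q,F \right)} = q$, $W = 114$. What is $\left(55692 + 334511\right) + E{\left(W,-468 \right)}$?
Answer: $390317$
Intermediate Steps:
$\left(55692 + 334511\right) + E{\left(W,-468 \right)} = \left(55692 + 334511\right) + 114 = 390203 + 114 = 390317$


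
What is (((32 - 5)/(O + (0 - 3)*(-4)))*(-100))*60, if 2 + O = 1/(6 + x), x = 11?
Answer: -306000/19 ≈ -16105.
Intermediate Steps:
O = -33/17 (O = -2 + 1/(6 + 11) = -2 + 1/17 = -33/17 ≈ -1.9412)
(((32 - 5)/(O + (0 - 3)*(-4)))*(-100))*60 = (((32 - 5)/(-33/17 + (0 - 3)*(-4)))*(-100))*60 = ((27/(-33/17 - 3*(-4)))*(-100))*60 = ((27/(-33/17 + 12))*(-100))*60 = ((27/(171/17))*(-100))*60 = ((27*(17/171))*(-100))*60 = ((51/19)*(-100))*60 = -5100/19*60 = -306000/19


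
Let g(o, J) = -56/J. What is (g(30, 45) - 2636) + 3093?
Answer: 20509/45 ≈ 455.76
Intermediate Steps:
(g(30, 45) - 2636) + 3093 = (-56/45 - 2636) + 3093 = -118676/45 + 3093 = 20509/45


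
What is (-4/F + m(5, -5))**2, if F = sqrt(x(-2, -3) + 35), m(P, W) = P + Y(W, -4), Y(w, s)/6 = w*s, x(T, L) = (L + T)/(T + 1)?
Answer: (625 - sqrt(10))**2/25 ≈ 15467.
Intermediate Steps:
x(T, L) = (L + T)/(1 + T)
Y(w, s) = 6*s*w (Y(w, s) = 6*(w*s) = 6*(s*w) = 6*s*w)
m(P, W) = P - 24*W (m(P, W) = P + 6*(-4)*W = P - 24*W)
F = 2*sqrt(10) (F = sqrt((-3 - 2)/(1 - 2) + 35) = sqrt(-5/(-1) + 35) = sqrt(-1*(-5) + 35) = sqrt(5 + 35) = sqrt(40) = 2*sqrt(10) ≈ 6.3246)
(-4/F + m(5, -5))**2 = (-4*sqrt(10)/20 + (5 - 24*(-5)))**2 = (-sqrt(10)/5 + (5 + 120))**2 = (-sqrt(10)/5 + 125)**2 = (125 - sqrt(10)/5)**2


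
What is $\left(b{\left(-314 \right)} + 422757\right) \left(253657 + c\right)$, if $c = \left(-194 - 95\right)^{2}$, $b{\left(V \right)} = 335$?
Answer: $142657314376$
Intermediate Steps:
$c = 83521$ ($c = \left(-289\right)^{2} = 83521$)
$\left(b{\left(-314 \right)} + 422757\right) \left(253657 + c\right) = \left(335 + 422757\right) \left(253657 + 83521\right) = 423092 \cdot 337178 = 142657314376$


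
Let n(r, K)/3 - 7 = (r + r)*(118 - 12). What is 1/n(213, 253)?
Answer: 1/135489 ≈ 7.3807e-6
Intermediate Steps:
n(r, K) = 21 + 636*r (n(r, K) = 21 + 3*((r + r)*(118 - 12)) = 21 + 3*((2*r)*106) = 21 + 3*(212*r) = 21 + 636*r)
1/n(213, 253) = 1/(21 + 636*213) = 1/(21 + 135468) = 1/135489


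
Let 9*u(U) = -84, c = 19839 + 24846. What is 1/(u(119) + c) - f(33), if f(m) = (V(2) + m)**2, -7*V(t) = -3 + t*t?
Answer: -7090028153/6567323 ≈ -1079.6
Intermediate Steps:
V(t) = 3/7 - t**2/7 (V(t) = -(-3 + t*t)/7 = -(-3 + t**2)/7 = 3/7 - t**2/7)
c = 44685
u(U) = -28/3 (u(U) = (1/9)*(-84) = -28/3)
f(m) = (-1/7 + m)**2 (f(m) = ((3/7 - 1/7*2**2) + m)**2 = ((3/7 - 1/7*4) + m)**2 = ((3/7 - 4/7) + m)**2 = (-1/7 + m)**2)
1/(u(119) + c) - f(33) = 1/(-28/3 + 44685) - (-1 + 7*33)**2/49 = 1/(134027/3) - (-1 + 231)**2/49 = 3/134027 - 230**2/49 = 3/134027 - 52900/49 = -7090028153/6567323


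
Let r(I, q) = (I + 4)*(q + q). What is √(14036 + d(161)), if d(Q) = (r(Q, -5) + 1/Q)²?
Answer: √70933218357/161 ≈ 1654.2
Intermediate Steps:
r(I, q) = 2*q*(4 + I) (r(I, q) = (4 + I)*(2*q) = 2*q*(4 + I))
d(Q) = (-40 + 1/Q - 10*Q)² (d(Q) = (2*(-5)*(4 + Q) + 1/Q)² = ((-40 - 10*Q) + 1/Q)² = (-40 + 1/Q - 10*Q)²)
√(14036 + d(161)) = √(14036 + (-1 + 10*161*(4 + 161))²/161²) = √(14036 + (-1 + 10*161*165)²/25921) = √(14036 + (-1 + 265650)²/25921) = √(14036 + (1/25921)*265649²) = √(14036 + (1/25921)*70569391201) = √(14036 + 70569391201/25921) = √(70933218357/25921) = √70933218357/161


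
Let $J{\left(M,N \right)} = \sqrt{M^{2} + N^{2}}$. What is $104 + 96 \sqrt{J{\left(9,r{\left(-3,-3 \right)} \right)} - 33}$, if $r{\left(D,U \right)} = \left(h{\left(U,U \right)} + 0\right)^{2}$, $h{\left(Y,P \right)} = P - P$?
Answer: $104 + 192 i \sqrt{6} \approx 104.0 + 470.3 i$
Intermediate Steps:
$h{\left(Y,P \right)} = 0$
$r{\left(D,U \right)} = 0$ ($r{\left(D,U \right)} = \left(0 + 0\right)^{2} = 0^{2} = 0$)
$104 + 96 \sqrt{J{\left(9,r{\left(-3,-3 \right)} \right)} - 33} = 104 + 96 \sqrt{\sqrt{9^{2} + 0^{2}} - 33} = 104 + 96 \sqrt{\sqrt{81 + 0} - 33} = 104 + 96 \sqrt{\sqrt{81} - 33} = 104 + 96 \sqrt{9 - 33} = 104 + 96 \sqrt{-24} = 104 + 96 \cdot 2 i \sqrt{6} = 104 + 192 i \sqrt{6}$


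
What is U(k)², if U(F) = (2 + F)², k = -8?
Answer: 1296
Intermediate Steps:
U(k)² = ((2 - 8)²)² = ((-6)²)² = 36² = 1296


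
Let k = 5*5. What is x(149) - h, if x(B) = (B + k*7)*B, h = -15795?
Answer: 64071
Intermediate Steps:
k = 25
x(B) = B*(175 + B) (x(B) = (B + 25*7)*B = (B + 175)*B = (175 + B)*B = B*(175 + B))
x(149) - h = 149*(175 + 149) - 1*(-15795) = 149*324 + 15795 = 48276 + 15795 = 64071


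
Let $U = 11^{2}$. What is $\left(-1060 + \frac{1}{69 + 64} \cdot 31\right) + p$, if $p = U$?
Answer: $- \frac{124856}{133} \approx -938.77$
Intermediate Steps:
$U = 121$
$p = 121$
$\left(-1060 + \frac{1}{69 + 64} \cdot 31\right) + p = \left(-1060 + \frac{1}{69 + 64} \cdot 31\right) + 121 = \left(-1060 + \frac{1}{133} \cdot 31\right) + 121 = \left(-1060 + \frac{31}{133}\right) + 121 = - \frac{140949}{133} + 121 = - \frac{124856}{133}$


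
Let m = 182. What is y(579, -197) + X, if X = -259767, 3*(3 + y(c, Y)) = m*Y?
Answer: -815164/3 ≈ -2.7172e+5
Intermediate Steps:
y(c, Y) = -3 + 182*Y/3 (y(c, Y) = -3 + (182*Y)/3 = -3 + 182*Y/3)
y(579, -197) + X = (-3 + (182/3)*(-197)) - 259767 = (-3 - 35854/3) - 259767 = -35863/3 - 259767 = -815164/3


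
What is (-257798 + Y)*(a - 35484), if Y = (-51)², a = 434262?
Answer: -101766949266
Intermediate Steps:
Y = 2601
(-257798 + Y)*(a - 35484) = (-257798 + 2601)*(434262 - 35484) = -255197*398778 = -101766949266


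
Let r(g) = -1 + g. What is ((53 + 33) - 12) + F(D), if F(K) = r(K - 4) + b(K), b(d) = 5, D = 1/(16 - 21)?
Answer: 369/5 ≈ 73.800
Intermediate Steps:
D = -⅕ (D = 1/(-5) = -⅕ ≈ -0.20000)
F(K) = K (F(K) = (-1 + (K - 4)) + 5 = (-1 + (-4 + K)) + 5 = (-5 + K) + 5 = K)
((53 + 33) - 12) + F(D) = ((53 + 33) - 12) - ⅕ = (86 - 12) - ⅕ = 74 - ⅕ = 369/5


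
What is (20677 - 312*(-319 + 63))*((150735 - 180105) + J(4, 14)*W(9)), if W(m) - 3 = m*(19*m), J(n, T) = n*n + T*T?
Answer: 29916746166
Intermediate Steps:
J(n, T) = T² + n² (J(n, T) = n² + T² = T² + n²)
W(m) = 3 + 19*m² (W(m) = 3 + m*(19*m) = 3 + 19*m²)
(20677 - 312*(-319 + 63))*((150735 - 180105) + J(4, 14)*W(9)) = (20677 - 312*(-319 + 63))*((150735 - 180105) + (14² + 4²)*(3 + 19*9²)) = (20677 - 312*(-256))*(-29370 + (196 + 16)*(3 + 19*81)) = (20677 + 79872)*(-29370 + 212*(3 + 1539)) = 100549*(-29370 + 212*1542) = 100549*(-29370 + 326904) = 100549*297534 = 29916746166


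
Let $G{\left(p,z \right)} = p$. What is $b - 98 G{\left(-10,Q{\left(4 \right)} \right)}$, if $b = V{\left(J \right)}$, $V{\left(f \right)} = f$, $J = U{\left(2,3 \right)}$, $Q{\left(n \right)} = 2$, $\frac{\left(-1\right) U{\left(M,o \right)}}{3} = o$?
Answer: $971$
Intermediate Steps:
$U{\left(M,o \right)} = - 3 o$
$J = -9$ ($J = \left(-3\right) 3 = -9$)
$b = -9$
$b - 98 G{\left(-10,Q{\left(4 \right)} \right)} = -9 - -980 = -9 + 980 = 971$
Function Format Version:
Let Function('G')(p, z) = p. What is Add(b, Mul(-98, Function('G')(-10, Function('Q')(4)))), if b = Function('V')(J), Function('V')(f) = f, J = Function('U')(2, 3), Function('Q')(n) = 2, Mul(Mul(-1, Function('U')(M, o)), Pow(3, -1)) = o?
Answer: 971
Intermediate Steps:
Function('U')(M, o) = Mul(-3, o)
J = -9 (J = Mul(-3, 3) = -9)
b = -9
Add(b, Mul(-98, Function('G')(-10, Function('Q')(4)))) = Add(-9, Mul(-98, -10)) = Add(-9, 980) = 971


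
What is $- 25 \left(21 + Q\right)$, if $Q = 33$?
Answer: $-1350$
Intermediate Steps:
$- 25 \left(21 + Q\right) = - 25 \left(21 + 33\right) = \left(-25\right) 54 = -1350$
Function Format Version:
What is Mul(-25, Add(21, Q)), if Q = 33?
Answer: -1350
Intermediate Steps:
Mul(-25, Add(21, Q)) = Mul(-25, Add(21, 33)) = Mul(-25, 54) = -1350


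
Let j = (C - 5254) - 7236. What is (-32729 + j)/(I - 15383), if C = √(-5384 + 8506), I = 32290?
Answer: -45219/16907 + √3122/16907 ≈ -2.6713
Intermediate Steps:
C = √3122 ≈ 55.875
j = -12490 + √3122 (j = (√3122 - 5254) - 7236 = (-5254 + √3122) - 7236 = -12490 + √3122 ≈ -12434.)
(-32729 + j)/(I - 15383) = (-32729 + (-12490 + √3122))/(32290 - 15383) = (-45219 + √3122)/16907 = (-45219 + √3122)*(1/16907) = -45219/16907 + √3122/16907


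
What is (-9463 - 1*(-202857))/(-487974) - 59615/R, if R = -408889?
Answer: -24993054628/99763600443 ≈ -0.25052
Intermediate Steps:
(-9463 - 1*(-202857))/(-487974) - 59615/R = (-9463 - 1*(-202857))/(-487974) - 59615/(-408889) = (-9463 + 202857)*(-1/487974) - 59615*(-1/408889) = 193394*(-1/487974) + 59615/408889 = -96697/243987 + 59615/408889 = -24993054628/99763600443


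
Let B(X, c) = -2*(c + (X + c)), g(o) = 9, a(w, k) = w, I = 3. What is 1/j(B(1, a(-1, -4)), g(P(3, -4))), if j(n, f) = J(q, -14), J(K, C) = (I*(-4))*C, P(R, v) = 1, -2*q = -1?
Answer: 1/168 ≈ 0.0059524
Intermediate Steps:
q = ½ (q = -½*(-1) = ½ ≈ 0.50000)
B(X, c) = -4*c - 2*X (B(X, c) = -2*(X + 2*c) = -4*c - 2*X)
J(K, C) = -12*C (J(K, C) = (3*(-4))*C = -12*C)
j(n, f) = 168 (j(n, f) = -12*(-14) = 168)
1/j(B(1, a(-1, -4)), g(P(3, -4))) = 1/168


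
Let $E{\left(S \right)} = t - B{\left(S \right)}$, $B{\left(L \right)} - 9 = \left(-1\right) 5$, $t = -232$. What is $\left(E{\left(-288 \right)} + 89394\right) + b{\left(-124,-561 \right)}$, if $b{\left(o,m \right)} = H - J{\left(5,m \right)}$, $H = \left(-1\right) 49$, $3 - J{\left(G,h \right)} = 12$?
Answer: $89118$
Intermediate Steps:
$J{\left(G,h \right)} = -9$ ($J{\left(G,h \right)} = 3 - 12 = -9$)
$B{\left(L \right)} = 4$ ($B{\left(L \right)} = 9 - 5 = 4$)
$H = -49$
$b{\left(o,m \right)} = -40$ ($b{\left(o,m \right)} = -49 - -9 = -49 + 9 = -40$)
$E{\left(S \right)} = -236$ ($E{\left(S \right)} = -232 - 4 = -236$)
$\left(E{\left(-288 \right)} + 89394\right) + b{\left(-124,-561 \right)} = \left(-236 + 89394\right) - 40 = 89158 - 40 = 89118$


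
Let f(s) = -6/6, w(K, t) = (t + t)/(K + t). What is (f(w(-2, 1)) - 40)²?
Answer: 1681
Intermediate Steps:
w(K, t) = 2*t/(K + t) (w(K, t) = (2*t)/(K + t) = 2*t/(K + t))
f(s) = -1 (f(s) = -6*⅙ = -1)
(f(w(-2, 1)) - 40)² = (-1 - 40)² = (-41)² = 1681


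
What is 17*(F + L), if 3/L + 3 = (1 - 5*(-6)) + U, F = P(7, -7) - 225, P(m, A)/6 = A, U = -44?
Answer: -72675/16 ≈ -4542.2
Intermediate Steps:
P(m, A) = 6*A
F = -267 (F = 6*(-7) - 225 = -42 - 225 = -267)
L = -3/16 (L = 3/(-3 + ((1 - 5*(-6)) - 44)) = 3/(-3 + ((1 + 30) - 44)) = 3/(-3 + (31 - 44)) = 3/(-3 - 13) = 3/(-16) = 3*(-1/16) = -3/16 ≈ -0.18750)
17*(F + L) = 17*(-267 - 3/16) = 17*(-4275/16) = -72675/16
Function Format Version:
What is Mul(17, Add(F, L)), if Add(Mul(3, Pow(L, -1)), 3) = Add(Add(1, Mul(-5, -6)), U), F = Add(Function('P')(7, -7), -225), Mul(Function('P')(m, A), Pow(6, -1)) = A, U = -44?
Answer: Rational(-72675, 16) ≈ -4542.2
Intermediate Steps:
Function('P')(m, A) = Mul(6, A)
F = -267 (F = Add(Mul(6, -7), -225) = Add(-42, -225) = -267)
L = Rational(-3, 16) (L = Mul(3, Pow(Add(-3, Add(Add(1, Mul(-5, -6)), -44)), -1)) = Mul(3, Pow(Add(-3, Add(Add(1, 30), -44)), -1)) = Mul(3, Pow(Add(-3, Add(31, -44)), -1)) = Mul(3, Pow(Add(-3, -13), -1)) = Mul(3, Pow(-16, -1)) = Mul(3, Rational(-1, 16)) = Rational(-3, 16) ≈ -0.18750)
Mul(17, Add(F, L)) = Mul(17, Add(-267, Rational(-3, 16))) = Mul(17, Rational(-4275, 16)) = Rational(-72675, 16)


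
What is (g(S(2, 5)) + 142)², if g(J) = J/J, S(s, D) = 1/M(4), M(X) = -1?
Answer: 20449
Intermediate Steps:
S(s, D) = -1 (S(s, D) = 1/(-1) = -1)
g(J) = 1
(g(S(2, 5)) + 142)² = (1 + 142)² = 143² = 20449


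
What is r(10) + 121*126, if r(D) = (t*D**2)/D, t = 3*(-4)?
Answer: 15126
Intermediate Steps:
t = -12
r(D) = -12*D (r(D) = (-12*D**2)/D = -12*D)
r(10) + 121*126 = -12*10 + 121*126 = -120 + 15246 = 15126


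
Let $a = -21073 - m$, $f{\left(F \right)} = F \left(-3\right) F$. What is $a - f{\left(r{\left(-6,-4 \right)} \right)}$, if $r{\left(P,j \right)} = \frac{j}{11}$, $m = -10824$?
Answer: $- \frac{1240081}{121} \approx -10249.0$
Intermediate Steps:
$r{\left(P,j \right)} = \frac{j}{11}$ ($r{\left(P,j \right)} = j \frac{1}{11} = \frac{j}{11}$)
$f{\left(F \right)} = - 3 F^{2}$ ($f{\left(F \right)} = - 3 F F = - 3 F^{2}$)
$a = -10249$ ($a = -21073 - -10824 = -21073 + 10824 = -10249$)
$a - f{\left(r{\left(-6,-4 \right)} \right)} = -10249 - - 3 \left(\frac{1}{11} \left(-4\right)\right)^{2} = -10249 - - 3 \left(- \frac{4}{11}\right)^{2} = -10249 - \left(-3\right) \frac{16}{121} = -10249 - - \frac{48}{121} = -10249 + \frac{48}{121} = - \frac{1240081}{121}$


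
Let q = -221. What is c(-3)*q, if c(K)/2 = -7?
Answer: 3094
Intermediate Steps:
c(K) = -14 (c(K) = 2*(-7) = -14)
c(-3)*q = -14*(-221) = 3094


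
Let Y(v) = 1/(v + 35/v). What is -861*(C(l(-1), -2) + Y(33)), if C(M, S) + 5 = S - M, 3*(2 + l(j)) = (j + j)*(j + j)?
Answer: 6100759/1124 ≈ 5427.7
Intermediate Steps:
l(j) = -2 + 4*j**2/3 (l(j) = -2 + ((j + j)*(j + j))/3 = -2 + ((2*j)*(2*j))/3 = -2 + (4*j**2)/3 = -2 + 4*j**2/3)
C(M, S) = -5 + S - M (C(M, S) = -5 + (S - M) = -5 + S - M)
-861*(C(l(-1), -2) + Y(33)) = -861*((-5 - 2 - (-2 + (4/3)*(-1)**2)) + 33/(35 + 33**2)) = -861*((-5 - 2 - (-2 + (4/3)*1)) + 33/(35 + 1089)) = -861*((-5 - 2 - (-2 + 4/3)) + 33/1124) = -861*((-5 - 2 - 1*(-2/3)) + 33*(1/1124)) = -861*((-5 - 2 + 2/3) + 33/1124) = -861*(-19/3 + 33/1124) = -861*(-21257/3372) = 6100759/1124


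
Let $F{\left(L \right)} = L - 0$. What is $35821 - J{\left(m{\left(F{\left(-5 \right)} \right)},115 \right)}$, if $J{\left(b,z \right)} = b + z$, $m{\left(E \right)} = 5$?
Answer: $35701$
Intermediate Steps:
$F{\left(L \right)} = L$ ($F{\left(L \right)} = L + 0 = L$)
$35821 - J{\left(m{\left(F{\left(-5 \right)} \right)},115 \right)} = 35821 - \left(5 + 115\right) = 35821 - 120 = 35701$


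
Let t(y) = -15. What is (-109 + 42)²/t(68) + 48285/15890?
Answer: -14121187/47670 ≈ -296.23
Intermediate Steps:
(-109 + 42)²/t(68) + 48285/15890 = (-109 + 42)²/(-15) + 48285/15890 = (-67)²*(-1/15) + 48285*(1/15890) = 4489*(-1/15) + 9657/3178 = -4489/15 + 9657/3178 = -14121187/47670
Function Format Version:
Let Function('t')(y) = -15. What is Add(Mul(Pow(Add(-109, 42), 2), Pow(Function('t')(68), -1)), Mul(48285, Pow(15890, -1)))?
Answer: Rational(-14121187, 47670) ≈ -296.23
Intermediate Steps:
Add(Mul(Pow(Add(-109, 42), 2), Pow(Function('t')(68), -1)), Mul(48285, Pow(15890, -1))) = Add(Mul(Pow(Add(-109, 42), 2), Pow(-15, -1)), Mul(48285, Pow(15890, -1))) = Add(Mul(Pow(-67, 2), Rational(-1, 15)), Mul(48285, Rational(1, 15890))) = Add(Mul(4489, Rational(-1, 15)), Rational(9657, 3178)) = Add(Rational(-4489, 15), Rational(9657, 3178)) = Rational(-14121187, 47670)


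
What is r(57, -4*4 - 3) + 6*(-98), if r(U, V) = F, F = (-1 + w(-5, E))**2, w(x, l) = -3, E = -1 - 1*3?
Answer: -572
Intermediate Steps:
E = -4 (E = -1 - 3 = -4)
F = 16 (F = (-1 - 3)**2 = (-4)**2 = 16)
r(U, V) = 16
r(57, -4*4 - 3) + 6*(-98) = 16 + 6*(-98) = 16 - 588 = -572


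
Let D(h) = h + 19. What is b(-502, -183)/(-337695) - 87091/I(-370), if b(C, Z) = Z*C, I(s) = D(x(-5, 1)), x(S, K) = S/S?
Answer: -1960802171/450260 ≈ -4354.8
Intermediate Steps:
x(S, K) = 1
D(h) = 19 + h
I(s) = 20 (I(s) = 19 + 1 = 20)
b(C, Z) = C*Z
b(-502, -183)/(-337695) - 87091/I(-370) = -502*(-183)/(-337695) - 87091/20 = 91866*(-1/337695) - 87091*1/20 = -30622/112565 - 87091/20 = -1960802171/450260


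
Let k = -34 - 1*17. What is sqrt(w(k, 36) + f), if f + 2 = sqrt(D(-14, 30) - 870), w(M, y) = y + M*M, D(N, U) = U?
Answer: sqrt(2635 + 2*I*sqrt(210)) ≈ 51.333 + 0.2823*I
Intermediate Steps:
k = -51 (k = -34 - 17 = -51)
w(M, y) = y + M**2
f = -2 + 2*I*sqrt(210) (f = -2 + sqrt(30 - 870) = -2 + sqrt(-840) = -2 + 2*I*sqrt(210) ≈ -2.0 + 28.983*I)
sqrt(w(k, 36) + f) = sqrt((36 + (-51)**2) + (-2 + 2*I*sqrt(210))) = sqrt((36 + 2601) + (-2 + 2*I*sqrt(210))) = sqrt(2637 + (-2 + 2*I*sqrt(210))) = sqrt(2635 + 2*I*sqrt(210))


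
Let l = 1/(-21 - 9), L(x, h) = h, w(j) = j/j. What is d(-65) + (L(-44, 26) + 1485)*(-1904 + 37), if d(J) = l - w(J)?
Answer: -84631141/30 ≈ -2.8210e+6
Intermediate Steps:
w(j) = 1
l = -1/30 (l = 1/(-30) = -1/30 ≈ -0.033333)
d(J) = -31/30 (d(J) = -1/30 - 1*1 = -1/30 - 1 = -31/30)
d(-65) + (L(-44, 26) + 1485)*(-1904 + 37) = -31/30 + (26 + 1485)*(-1904 + 37) = -31/30 + 1511*(-1867) = -31/30 - 2821037 = -84631141/30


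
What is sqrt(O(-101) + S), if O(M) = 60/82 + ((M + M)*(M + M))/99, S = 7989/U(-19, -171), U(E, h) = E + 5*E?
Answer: 5*sqrt(36247812590)/51414 ≈ 18.515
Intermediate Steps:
U(E, h) = 6*E
S = -2663/38 (S = 7989/((6*(-19))) = 7989/(-114) = 7989*(-1/114) = -2663/38 ≈ -70.079)
O(M) = 30/41 + 4*M**2/99 (O(M) = 60*(1/82) + ((2*M)*(2*M))*(1/99) = 30/41 + (4*M**2)*(1/99) = 30/41 + 4*M**2/99)
sqrt(O(-101) + S) = sqrt((30/41 + (4/99)*(-101)**2) - 2663/38) = sqrt((30/41 + (4/99)*10201) - 2663/38) = sqrt((30/41 + 40804/99) - 2663/38) = sqrt(1675934/4059 - 2663/38) = sqrt(52876375/154242) = 5*sqrt(36247812590)/51414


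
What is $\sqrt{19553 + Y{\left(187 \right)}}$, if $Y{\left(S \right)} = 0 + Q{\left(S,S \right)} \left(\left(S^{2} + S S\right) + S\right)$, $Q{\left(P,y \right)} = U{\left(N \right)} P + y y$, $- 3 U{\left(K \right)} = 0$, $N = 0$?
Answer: $\sqrt{2452220678} \approx 49520.0$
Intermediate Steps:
$U{\left(K \right)} = 0$ ($U{\left(K \right)} = \left(- \frac{1}{3}\right) 0 = 0$)
$Q{\left(P,y \right)} = y^{2}$ ($Q{\left(P,y \right)} = 0 P + y y = 0 + y^{2} = y^{2}$)
$Y{\left(S \right)} = S^{2} \left(S + 2 S^{2}\right)$ ($Y{\left(S \right)} = 0 + S^{2} \left(\left(S^{2} + S S\right) + S\right) = 0 + S^{2} \left(\left(S^{2} + S^{2}\right) + S\right) = 0 + S^{2} \left(2 S^{2} + S\right) = 0 + S^{2} \left(S + 2 S^{2}\right) = S^{2} \left(S + 2 S^{2}\right)$)
$\sqrt{19553 + Y{\left(187 \right)}} = \sqrt{19553 + 187^{3} \left(1 + 2 \cdot 187\right)} = \sqrt{19553 + 6539203 \left(1 + 374\right)} = \sqrt{19553 + 6539203 \cdot 375} = \sqrt{19553 + 2452201125} = \sqrt{2452220678}$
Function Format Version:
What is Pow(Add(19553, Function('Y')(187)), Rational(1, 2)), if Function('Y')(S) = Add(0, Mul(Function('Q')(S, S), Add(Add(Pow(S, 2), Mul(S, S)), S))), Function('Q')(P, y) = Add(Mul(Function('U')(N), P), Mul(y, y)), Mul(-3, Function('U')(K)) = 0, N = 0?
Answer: Pow(2452220678, Rational(1, 2)) ≈ 49520.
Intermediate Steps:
Function('U')(K) = 0 (Function('U')(K) = Mul(Rational(-1, 3), 0) = 0)
Function('Q')(P, y) = Pow(y, 2) (Function('Q')(P, y) = Add(Mul(0, P), Mul(y, y)) = Add(0, Pow(y, 2)) = Pow(y, 2))
Function('Y')(S) = Mul(Pow(S, 2), Add(S, Mul(2, Pow(S, 2)))) (Function('Y')(S) = Add(0, Mul(Pow(S, 2), Add(Add(Pow(S, 2), Mul(S, S)), S))) = Add(0, Mul(Pow(S, 2), Add(Add(Pow(S, 2), Pow(S, 2)), S))) = Add(0, Mul(Pow(S, 2), Add(Mul(2, Pow(S, 2)), S))) = Add(0, Mul(Pow(S, 2), Add(S, Mul(2, Pow(S, 2))))) = Mul(Pow(S, 2), Add(S, Mul(2, Pow(S, 2)))))
Pow(Add(19553, Function('Y')(187)), Rational(1, 2)) = Pow(Add(19553, Mul(Pow(187, 3), Add(1, Mul(2, 187)))), Rational(1, 2)) = Pow(Add(19553, Mul(6539203, Add(1, 374))), Rational(1, 2)) = Pow(Add(19553, Mul(6539203, 375)), Rational(1, 2)) = Pow(Add(19553, 2452201125), Rational(1, 2)) = Pow(2452220678, Rational(1, 2))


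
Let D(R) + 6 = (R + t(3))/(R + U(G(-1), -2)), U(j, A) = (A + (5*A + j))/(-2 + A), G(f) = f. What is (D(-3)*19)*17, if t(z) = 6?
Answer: 1938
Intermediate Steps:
U(j, A) = (j + 6*A)/(-2 + A) (U(j, A) = (A + (j + 5*A))/(-2 + A) = (j + 6*A)/(-2 + A))
D(R) = -6 + (6 + R)/(13/4 + R) (D(R) = -6 + (R + 6)/(R + (-1 + 6*(-2))/(-2 - 2)) = -6 + (6 + R)/(R + (-1 - 12)/(-4)) = -6 + (6 + R)/(R - ¼*(-13)) = -6 + (6 + R)/(R + 13/4) = -6 + (6 + R)/(13/4 + R))
(D(-3)*19)*17 = ((2*(-27 - 10*(-3))/(13 + 4*(-3)))*19)*17 = ((2*(-27 + 30)/(13 - 12))*19)*17 = ((2*3/1)*19)*17 = ((2*1*3)*19)*17 = (6*19)*17 = 114*17 = 1938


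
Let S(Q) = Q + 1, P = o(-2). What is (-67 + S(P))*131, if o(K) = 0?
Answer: -8646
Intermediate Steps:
P = 0
S(Q) = 1 + Q
(-67 + S(P))*131 = (-67 + (1 + 0))*131 = (-67 + 1)*131 = -66*131 = -8646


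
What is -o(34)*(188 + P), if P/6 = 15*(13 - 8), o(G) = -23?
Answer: 14674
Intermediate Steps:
P = 450 (P = 6*(15*(13 - 8)) = 6*(15*5) = 6*75 = 450)
-o(34)*(188 + P) = -(-23)*(188 + 450) = -(-23)*638 = -1*(-14674) = 14674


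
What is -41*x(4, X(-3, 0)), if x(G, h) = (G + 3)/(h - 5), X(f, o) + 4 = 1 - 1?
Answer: 287/9 ≈ 31.889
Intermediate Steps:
X(f, o) = -4 (X(f, o) = -4 + (1 - 1) = -4 + 0 = -4)
x(G, h) = (3 + G)/(-5 + h)
-41*x(4, X(-3, 0)) = -41*(3 + 4)/(-5 - 4) = -41*7/(-9) = -(-41)*7/9 = -41*(-7/9) = 287/9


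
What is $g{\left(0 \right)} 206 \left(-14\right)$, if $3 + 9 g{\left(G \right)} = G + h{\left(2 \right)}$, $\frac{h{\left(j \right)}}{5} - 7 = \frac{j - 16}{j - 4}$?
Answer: $- \frac{193228}{9} \approx -21470.0$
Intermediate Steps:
$h{\left(j \right)} = 35 + \frac{5 \left(-16 + j\right)}{-4 + j}$ ($h{\left(j \right)} = 35 + 5 \frac{j - 16}{j - 4} = 35 + 5 \frac{j - 16}{-4 + j} = 35 + 5 \frac{-16 + j}{-4 + j} = 35 + \frac{5 \left(-16 + j\right)}{-4 + j}$)
$g{\left(G \right)} = \frac{67}{9} + \frac{G}{9}$ ($g{\left(G \right)} = - \frac{1}{3} + \frac{G + \frac{20 \left(-11 + 2 \cdot 2\right)}{-4 + 2}}{9} = - \frac{1}{3} + \frac{G + \frac{20 \left(-11 + 4\right)}{-2}}{9} = - \frac{1}{3} + \frac{G + 20 \left(- \frac{1}{2}\right) \left(-7\right)}{9} = - \frac{1}{3} + \frac{G + 70}{9} = - \frac{1}{3} + \frac{70 + G}{9} = - \frac{1}{3} + \left(\frac{70}{9} + \frac{G}{9}\right) = \frac{67}{9} + \frac{G}{9}$)
$g{\left(0 \right)} 206 \left(-14\right) = \left(\frac{67}{9} + \frac{1}{9} \cdot 0\right) 206 \left(-14\right) = \left(\frac{67}{9} + 0\right) 206 \left(-14\right) = \frac{67}{9} \cdot 206 \left(-14\right) = \frac{13802}{9} \left(-14\right) = - \frac{193228}{9}$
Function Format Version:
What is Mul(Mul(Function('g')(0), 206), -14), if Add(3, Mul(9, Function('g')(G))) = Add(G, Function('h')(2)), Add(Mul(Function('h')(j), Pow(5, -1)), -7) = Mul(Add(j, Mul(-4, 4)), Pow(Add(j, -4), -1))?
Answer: Rational(-193228, 9) ≈ -21470.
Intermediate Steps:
Function('h')(j) = Add(35, Mul(5, Pow(Add(-4, j), -1), Add(-16, j))) (Function('h')(j) = Add(35, Mul(5, Mul(Add(j, Mul(-4, 4)), Pow(Add(j, -4), -1)))) = Add(35, Mul(5, Mul(Add(j, -16), Pow(Add(-4, j), -1)))) = Add(35, Mul(5, Mul(Add(-16, j), Pow(Add(-4, j), -1)))) = Add(35, Mul(5, Mul(Pow(Add(-4, j), -1), Add(-16, j)))) = Add(35, Mul(5, Pow(Add(-4, j), -1), Add(-16, j))))
Function('g')(G) = Add(Rational(67, 9), Mul(Rational(1, 9), G)) (Function('g')(G) = Add(Rational(-1, 3), Mul(Rational(1, 9), Add(G, Mul(20, Pow(Add(-4, 2), -1), Add(-11, Mul(2, 2)))))) = Add(Rational(-1, 3), Mul(Rational(1, 9), Add(G, Mul(20, Pow(-2, -1), Add(-11, 4))))) = Add(Rational(-1, 3), Mul(Rational(1, 9), Add(G, Mul(20, Rational(-1, 2), -7)))) = Add(Rational(-1, 3), Mul(Rational(1, 9), Add(G, 70))) = Add(Rational(-1, 3), Mul(Rational(1, 9), Add(70, G))) = Add(Rational(-1, 3), Add(Rational(70, 9), Mul(Rational(1, 9), G))) = Add(Rational(67, 9), Mul(Rational(1, 9), G)))
Mul(Mul(Function('g')(0), 206), -14) = Mul(Mul(Add(Rational(67, 9), Mul(Rational(1, 9), 0)), 206), -14) = Mul(Mul(Add(Rational(67, 9), 0), 206), -14) = Mul(Mul(Rational(67, 9), 206), -14) = Mul(Rational(13802, 9), -14) = Rational(-193228, 9)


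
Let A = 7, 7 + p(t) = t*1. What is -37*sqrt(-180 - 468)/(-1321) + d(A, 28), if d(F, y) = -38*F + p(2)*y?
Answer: -406 + 666*I*sqrt(2)/1321 ≈ -406.0 + 0.71299*I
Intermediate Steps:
p(t) = -7 + t (p(t) = -7 + t*1 = -7 + t)
d(F, y) = -38*F - 5*y (d(F, y) = -38*F + (-7 + 2)*y = -38*F - 5*y)
-37*sqrt(-180 - 468)/(-1321) + d(A, 28) = -37*sqrt(-180 - 468)/(-1321) + (-38*7 - 5*28) = -37*sqrt(-648)*(-1)/1321 + (-266 - 140) = -37*18*I*sqrt(2)*(-1)/1321 - 406 = -(-666)*I*sqrt(2)/1321 - 406 = 666*I*sqrt(2)/1321 - 406 = -406 + 666*I*sqrt(2)/1321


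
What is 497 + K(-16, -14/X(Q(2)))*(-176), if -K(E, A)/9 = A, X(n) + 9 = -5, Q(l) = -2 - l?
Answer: 2081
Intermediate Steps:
X(n) = -14 (X(n) = -9 - 5 = -14)
K(E, A) = -9*A
497 + K(-16, -14/X(Q(2)))*(-176) = 497 - (-126)/(-14)*(-176) = 497 - (-126)*(-1)/14*(-176) = 497 - 9*1*(-176) = 497 - 9*(-176) = 497 + 1584 = 2081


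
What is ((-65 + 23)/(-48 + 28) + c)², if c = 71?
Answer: 534361/100 ≈ 5343.6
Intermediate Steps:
((-65 + 23)/(-48 + 28) + c)² = ((-65 + 23)/(-48 + 28) + 71)² = (-42/(-20) + 71)² = (-42*(-1/20) + 71)² = (21/10 + 71)² = (731/10)² = 534361/100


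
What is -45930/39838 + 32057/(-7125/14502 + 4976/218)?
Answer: 336182084956093/234409122523 ≈ 1434.2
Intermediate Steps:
-45930/39838 + 32057/(-7125/14502 + 4976/218) = -45930*1/39838 + 32057/(-7125*1/14502 + 4976*(1/218)) = -22965/19919 + 32057/(-2375/4834 + 2488/109) = -22965/19919 + 32057/(11768117/526906) = -22965/19919 + 32057*(526906/11768117) = -22965/19919 + 16891025642/11768117 = 336182084956093/234409122523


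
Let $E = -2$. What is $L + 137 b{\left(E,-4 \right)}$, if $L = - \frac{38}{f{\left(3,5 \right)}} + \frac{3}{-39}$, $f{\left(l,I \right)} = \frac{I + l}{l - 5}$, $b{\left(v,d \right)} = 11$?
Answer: $\frac{39427}{26} \approx 1516.4$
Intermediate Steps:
$f{\left(l,I \right)} = \frac{I + l}{-5 + l}$
$L = \frac{245}{26}$ ($L = - \frac{38}{\frac{1}{-5 + 3} \left(5 + 3\right)} + \frac{3}{-39} = - \frac{38}{\frac{1}{-2} \cdot 8} + 3 \left(- \frac{1}{39}\right) = - \frac{38}{\left(- \frac{1}{2}\right) 8} - \frac{1}{13} = - \frac{38}{-4} - \frac{1}{13} = \left(-38\right) \left(- \frac{1}{4}\right) - \frac{1}{13} = \frac{19}{2} - \frac{1}{13} = \frac{245}{26} \approx 9.4231$)
$L + 137 b{\left(E,-4 \right)} = \frac{245}{26} + 137 \cdot 11 = \frac{245}{26} + 1507 = \frac{39427}{26}$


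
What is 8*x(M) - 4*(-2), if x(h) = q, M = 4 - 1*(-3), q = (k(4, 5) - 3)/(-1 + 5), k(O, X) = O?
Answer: 10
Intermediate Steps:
q = ¼ (q = (4 - 3)/(-1 + 5) = 1/4 = 1*(¼) = ¼ ≈ 0.25000)
M = 7 (M = 4 + 3 = 7)
x(h) = ¼
8*x(M) - 4*(-2) = 8*(¼) - 4*(-2) = 2 + 8 = 10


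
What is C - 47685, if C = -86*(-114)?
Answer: -37881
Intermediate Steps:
C = 9804
C - 47685 = 9804 - 47685 = -37881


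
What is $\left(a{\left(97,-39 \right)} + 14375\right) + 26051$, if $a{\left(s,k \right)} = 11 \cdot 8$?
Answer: $40514$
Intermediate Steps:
$a{\left(s,k \right)} = 88$
$\left(a{\left(97,-39 \right)} + 14375\right) + 26051 = \left(88 + 14375\right) + 26051 = 14463 + 26051 = 40514$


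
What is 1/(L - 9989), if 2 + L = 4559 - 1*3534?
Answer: -1/8966 ≈ -0.00011153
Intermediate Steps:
L = 1023 (L = -2 + (4559 - 1*3534) = -2 + (4559 - 3534) = -2 + 1025 = 1023)
1/(L - 9989) = 1/(1023 - 9989) = 1/(-8966) = -1/8966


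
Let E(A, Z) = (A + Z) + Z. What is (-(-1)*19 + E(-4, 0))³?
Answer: 3375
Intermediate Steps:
E(A, Z) = A + 2*Z
(-(-1)*19 + E(-4, 0))³ = (-(-1)*19 + (-4 + 2*0))³ = (-1*(-19) + (-4 + 0))³ = (19 - 4)³ = 15³ = 3375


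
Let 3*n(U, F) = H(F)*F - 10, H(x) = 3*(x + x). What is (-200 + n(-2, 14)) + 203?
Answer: 1175/3 ≈ 391.67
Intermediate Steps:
H(x) = 6*x (H(x) = 3*(2*x) = 6*x)
n(U, F) = -10/3 + 2*F**2 (n(U, F) = ((6*F)*F - 10)/3 = (6*F**2 - 10)/3 = (-10 + 6*F**2)/3 = -10/3 + 2*F**2)
(-200 + n(-2, 14)) + 203 = (-200 + (-10/3 + 2*14**2)) + 203 = (-200 + (-10/3 + 2*196)) + 203 = (-200 + (-10/3 + 392)) + 203 = (-200 + 1166/3) + 203 = 566/3 + 203 = 1175/3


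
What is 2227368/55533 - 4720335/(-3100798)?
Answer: 2389584201073/57398871778 ≈ 41.631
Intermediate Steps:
2227368/55533 - 4720335/(-3100798) = 2227368*(1/55533) - 4720335*(-1/3100798) = 742456/18511 + 4720335/3100798 = 2389584201073/57398871778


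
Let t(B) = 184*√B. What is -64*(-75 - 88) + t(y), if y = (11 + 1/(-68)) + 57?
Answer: 10432 + 92*√78591/17 ≈ 11949.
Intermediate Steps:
y = 4623/68 (y = (11 - 1/68) + 57 = 747/68 + 57 = 4623/68 ≈ 67.985)
-64*(-75 - 88) + t(y) = -64*(-75 - 88) + 184*√(4623/68) = -64*(-163) + 184*(√78591/34) = 10432 + 92*√78591/17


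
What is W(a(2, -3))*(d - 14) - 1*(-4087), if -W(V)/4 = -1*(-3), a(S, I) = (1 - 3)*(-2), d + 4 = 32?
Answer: 3919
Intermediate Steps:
d = 28 (d = -4 + 32 = 28)
a(S, I) = 4 (a(S, I) = -2*(-2) = 4)
W(V) = -12 (W(V) = -(-4)*(-3) = -4*3 = -12)
W(a(2, -3))*(d - 14) - 1*(-4087) = -12*(28 - 14) - 1*(-4087) = -12*14 + 4087 = -168 + 4087 = 3919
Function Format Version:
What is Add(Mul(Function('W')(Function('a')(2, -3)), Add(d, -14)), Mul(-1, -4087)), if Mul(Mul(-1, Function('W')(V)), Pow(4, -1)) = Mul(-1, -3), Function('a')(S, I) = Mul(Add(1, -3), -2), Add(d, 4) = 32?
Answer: 3919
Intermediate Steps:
d = 28 (d = Add(-4, 32) = 28)
Function('a')(S, I) = 4 (Function('a')(S, I) = Mul(-2, -2) = 4)
Function('W')(V) = -12 (Function('W')(V) = Mul(-4, Mul(-1, -3)) = Mul(-4, 3) = -12)
Add(Mul(Function('W')(Function('a')(2, -3)), Add(d, -14)), Mul(-1, -4087)) = Add(Mul(-12, Add(28, -14)), Mul(-1, -4087)) = Add(Mul(-12, 14), 4087) = Add(-168, 4087) = 3919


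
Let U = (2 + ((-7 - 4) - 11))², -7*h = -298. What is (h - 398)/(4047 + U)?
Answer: -2488/31129 ≈ -0.079925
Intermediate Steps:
h = 298/7 (h = -⅐*(-298) = 298/7 ≈ 42.571)
U = 400 (U = (2 + (-11 - 11))² = (2 - 22)² = (-20)² = 400)
(h - 398)/(4047 + U) = (298/7 - 398)/(4047 + 400) = -2488/7/4447 = -2488/7*1/4447 = -2488/31129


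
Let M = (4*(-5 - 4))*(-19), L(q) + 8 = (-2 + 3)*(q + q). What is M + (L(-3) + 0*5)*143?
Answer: -1318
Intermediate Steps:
L(q) = -8 + 2*q (L(q) = -8 + (-2 + 3)*(q + q) = -8 + 1*(2*q) = -8 + 2*q)
M = 684 (M = (4*(-9))*(-19) = -36*(-19) = 684)
M + (L(-3) + 0*5)*143 = 684 + ((-8 + 2*(-3)) + 0*5)*143 = 684 + ((-8 - 6) + 0)*143 = 684 + (-14 + 0)*143 = 684 - 14*143 = 684 - 2002 = -1318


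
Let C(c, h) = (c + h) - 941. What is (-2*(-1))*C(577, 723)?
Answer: 718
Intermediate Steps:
C(c, h) = -941 + c + h
(-2*(-1))*C(577, 723) = (-2*(-1))*(-941 + 577 + 723) = 2*359 = 718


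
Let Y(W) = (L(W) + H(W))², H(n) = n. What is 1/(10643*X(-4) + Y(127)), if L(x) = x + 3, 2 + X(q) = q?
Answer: 1/2191 ≈ 0.00045641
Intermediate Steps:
X(q) = -2 + q
L(x) = 3 + x
Y(W) = (3 + 2*W)² (Y(W) = ((3 + W) + W)² = (3 + 2*W)²)
1/(10643*X(-4) + Y(127)) = 1/(10643*(-2 - 4) + (3 + 2*127)²) = 1/(10643*(-6) + (3 + 254)²) = 1/(-63858 + 257²) = 1/(-63858 + 66049) = 1/2191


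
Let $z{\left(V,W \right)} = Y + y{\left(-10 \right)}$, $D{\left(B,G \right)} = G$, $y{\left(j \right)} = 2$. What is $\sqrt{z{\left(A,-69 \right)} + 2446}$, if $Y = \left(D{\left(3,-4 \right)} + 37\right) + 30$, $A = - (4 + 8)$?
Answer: $9 \sqrt{31} \approx 50.11$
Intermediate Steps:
$A = -12$ ($A = \left(-1\right) 12 = -12$)
$Y = 63$ ($Y = \left(-4 + 37\right) + 30 = 33 + 30 = 63$)
$z{\left(V,W \right)} = 65$ ($z{\left(V,W \right)} = 63 + 2 = 65$)
$\sqrt{z{\left(A,-69 \right)} + 2446} = \sqrt{65 + 2446} = \sqrt{2511} = 9 \sqrt{31}$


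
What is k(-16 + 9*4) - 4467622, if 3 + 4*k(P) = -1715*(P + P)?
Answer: -17939091/4 ≈ -4.4848e+6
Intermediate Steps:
k(P) = -¾ - 1715*P/2 (k(P) = -¾ + (-1715*(P + P))/4 = -¾ + (-3430*P)/4 = -¾ - 1715*P/2)
k(-16 + 9*4) - 4467622 = (-¾ - 1715*(-16 + 9*4)/2) - 4467622 = (-¾ - 1715*(-16 + 36)/2) - 4467622 = (-¾ - 1715/2*20) - 4467622 = (-¾ - 17150) - 4467622 = -68603/4 - 4467622 = -17939091/4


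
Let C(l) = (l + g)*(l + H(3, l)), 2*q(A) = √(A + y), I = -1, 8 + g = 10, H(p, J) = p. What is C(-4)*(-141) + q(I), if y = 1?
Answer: -282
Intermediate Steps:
g = 2 (g = -8 + 10 = 2)
q(A) = √(1 + A)/2 (q(A) = √(A + 1)/2 = √(1 + A)/2)
C(l) = (2 + l)*(3 + l) (C(l) = (l + 2)*(l + 3) = (2 + l)*(3 + l))
C(-4)*(-141) + q(I) = (6 + (-4)² + 5*(-4))*(-141) + √(1 - 1)/2 = (6 + 16 - 20)*(-141) + √0/2 = 2*(-141) + (½)*0 = -282 + 0 = -282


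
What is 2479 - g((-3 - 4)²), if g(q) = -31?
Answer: 2510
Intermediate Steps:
2479 - g((-3 - 4)²) = 2479 - 1*(-31) = 2479 + 31 = 2510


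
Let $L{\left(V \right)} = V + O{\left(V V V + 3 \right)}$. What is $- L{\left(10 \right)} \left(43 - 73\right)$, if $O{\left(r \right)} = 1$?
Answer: $330$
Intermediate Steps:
$L{\left(V \right)} = 1 + V$ ($L{\left(V \right)} = V + 1 = 1 + V$)
$- L{\left(10 \right)} \left(43 - 73\right) = - \left(1 + 10\right) \left(43 - 73\right) = - 11 \left(-30\right) = \left(-1\right) \left(-330\right) = 330$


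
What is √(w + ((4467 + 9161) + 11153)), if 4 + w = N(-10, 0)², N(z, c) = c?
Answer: 3*√2753 ≈ 157.41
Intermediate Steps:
w = -4 (w = -4 + 0² = -4 + 0 = -4)
√(w + ((4467 + 9161) + 11153)) = √(-4 + ((4467 + 9161) + 11153)) = √(-4 + (13628 + 11153)) = √(-4 + 24781) = √24777 = 3*√2753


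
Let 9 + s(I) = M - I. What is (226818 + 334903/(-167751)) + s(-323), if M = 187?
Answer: 38132654666/167751 ≈ 2.2732e+5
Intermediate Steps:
s(I) = 178 - I (s(I) = -9 + (187 - I) = 178 - I)
(226818 + 334903/(-167751)) + s(-323) = (226818 + 334903/(-167751)) + (178 - 1*(-323)) = (226818 + 334903*(-1/167751)) + (178 + 323) = (226818 - 334903/167751) + 501 = 38048611415/167751 + 501 = 38132654666/167751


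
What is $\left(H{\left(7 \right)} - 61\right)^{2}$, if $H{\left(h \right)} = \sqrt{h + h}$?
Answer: $\left(61 - \sqrt{14}\right)^{2} \approx 3278.5$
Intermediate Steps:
$H{\left(h \right)} = \sqrt{2} \sqrt{h}$ ($H{\left(h \right)} = \sqrt{2 h} = \sqrt{2} \sqrt{h}$)
$\left(H{\left(7 \right)} - 61\right)^{2} = \left(\sqrt{2} \sqrt{7} - 61\right)^{2} = \left(\sqrt{14} - 61\right)^{2} = \left(-61 + \sqrt{14}\right)^{2}$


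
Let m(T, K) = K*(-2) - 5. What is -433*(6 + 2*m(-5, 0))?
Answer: 1732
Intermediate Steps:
m(T, K) = -5 - 2*K (m(T, K) = -2*K - 5 = -5 - 2*K)
-433*(6 + 2*m(-5, 0)) = -433*(6 + 2*(-5 - 2*0)) = -433*(6 + 2*(-5 + 0)) = -433*(6 + 2*(-5)) = -433*(6 - 10) = -433*(-4) = 1732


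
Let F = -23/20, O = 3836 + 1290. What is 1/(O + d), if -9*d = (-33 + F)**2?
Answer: 3600/17987111 ≈ 0.00020014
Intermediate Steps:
O = 5126
F = -23/20 (F = -23*1/20 = -23/20 ≈ -1.1500)
d = -466489/3600 (d = -(-33 - 23/20)**2/9 = -(-683/20)**2/9 = -1/9*466489/400 = -466489/3600 ≈ -129.58)
1/(O + d) = 1/(5126 - 466489/3600) = 1/(17987111/3600) = 3600/17987111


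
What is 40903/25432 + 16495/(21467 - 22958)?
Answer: -358514467/37919112 ≈ -9.4547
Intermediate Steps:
40903/25432 + 16495/(21467 - 22958) = 40903*(1/25432) + 16495/(-1491) = 40903/25432 + 16495*(-1/1491) = 40903/25432 - 16495/1491 = -358514467/37919112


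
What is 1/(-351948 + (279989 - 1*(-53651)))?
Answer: -1/18308 ≈ -5.4621e-5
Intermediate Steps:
1/(-351948 + (279989 - 1*(-53651))) = 1/(-351948 + (279989 + 53651)) = 1/(-351948 + 333640) = 1/(-18308) = -1/18308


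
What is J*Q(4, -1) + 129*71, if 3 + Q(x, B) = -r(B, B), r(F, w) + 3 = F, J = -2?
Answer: 9157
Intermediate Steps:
r(F, w) = -3 + F
Q(x, B) = -B (Q(x, B) = -3 - (-3 + B) = -3 + (3 - B) = -B)
J*Q(4, -1) + 129*71 = -(-2)*(-1) + 129*71 = -2*1 + 9159 = -2 + 9159 = 9157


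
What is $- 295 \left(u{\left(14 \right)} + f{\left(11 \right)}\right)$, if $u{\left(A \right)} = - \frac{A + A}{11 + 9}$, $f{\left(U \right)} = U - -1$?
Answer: $-3127$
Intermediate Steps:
$f{\left(U \right)} = 1 + U$ ($f{\left(U \right)} = U + 1 = 1 + U$)
$u{\left(A \right)} = - \frac{A}{10}$ ($u{\left(A \right)} = - \frac{2 A}{20} = - \frac{A}{10}$)
$- 295 \left(u{\left(14 \right)} + f{\left(11 \right)}\right) = - 295 \left(\left(- \frac{1}{10}\right) 14 + \left(1 + 11\right)\right) = - 295 \left(- \frac{7}{5} + 12\right) = \left(-295\right) \frac{53}{5} = -3127$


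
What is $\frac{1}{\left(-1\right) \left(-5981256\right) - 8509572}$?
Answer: $- \frac{1}{2528316} \approx -3.9552 \cdot 10^{-7}$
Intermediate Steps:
$\frac{1}{\left(-1\right) \left(-5981256\right) - 8509572} = \frac{1}{5981256 - 8509572} = \frac{1}{-2528316} = - \frac{1}{2528316}$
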